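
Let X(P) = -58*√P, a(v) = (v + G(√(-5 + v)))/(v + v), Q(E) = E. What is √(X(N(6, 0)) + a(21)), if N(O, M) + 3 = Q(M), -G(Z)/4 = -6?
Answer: √(210 - 11368*I*√3)/14 ≈ 7.1252 - 7.0496*I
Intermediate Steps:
G(Z) = 24 (G(Z) = -4*(-6) = 24)
N(O, M) = -3 + M
a(v) = (24 + v)/(2*v) (a(v) = (v + 24)/(v + v) = (24 + v)/((2*v)) = (24 + v)*(1/(2*v)) = (24 + v)/(2*v))
√(X(N(6, 0)) + a(21)) = √(-58*√(-3 + 0) + (½)*(24 + 21)/21) = √(-58*I*√3 + (½)*(1/21)*45) = √(-58*I*√3 + 15/14) = √(15/14 - 58*I*√3)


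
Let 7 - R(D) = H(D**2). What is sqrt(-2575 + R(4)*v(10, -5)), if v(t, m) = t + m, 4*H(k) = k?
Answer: 16*I*sqrt(10) ≈ 50.596*I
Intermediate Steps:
H(k) = k/4
v(t, m) = m + t
R(D) = 7 - D**2/4
sqrt(-2575 + R(4)*v(10, -5)) = sqrt(-2575 + (7 - 1/4*4**2)*(-5 + 10)) = sqrt(-2575 + (7 - 1/4*16)*5) = sqrt(-2575 + (7 - 4)*5) = sqrt(-2575 + 3*5) = sqrt(-2575 + 15) = sqrt(-2560) = 16*I*sqrt(10)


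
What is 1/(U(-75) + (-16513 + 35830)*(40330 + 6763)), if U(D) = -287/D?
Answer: 75/68227161362 ≈ 1.0993e-9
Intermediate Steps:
1/(U(-75) + (-16513 + 35830)*(40330 + 6763)) = 1/(-287/(-75) + (-16513 + 35830)*(40330 + 6763)) = 1/(-287*(-1/75) + 19317*47093) = 1/(287/75 + 909695481) = 1/(68227161362/75) = 75/68227161362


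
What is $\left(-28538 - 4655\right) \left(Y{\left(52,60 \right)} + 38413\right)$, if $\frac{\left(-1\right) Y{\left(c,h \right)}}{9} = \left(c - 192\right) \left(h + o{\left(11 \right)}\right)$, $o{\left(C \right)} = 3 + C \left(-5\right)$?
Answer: $-1609628149$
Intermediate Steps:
$o{\left(C \right)} = 3 - 5 C$
$Y{\left(c,h \right)} = - 9 \left(-192 + c\right) \left(-52 + h\right)$ ($Y{\left(c,h \right)} = - 9 \left(c - 192\right) \left(h + \left(3 - 55\right)\right) = - 9 \left(-192 + c\right) \left(h + \left(3 - 55\right)\right) = - 9 \left(-192 + c\right) \left(h - 52\right) = - 9 \left(-192 + c\right) \left(-52 + h\right)$)
$\left(-28538 - 4655\right) \left(Y{\left(52,60 \right)} + 38413\right) = \left(-28538 - 4655\right) \left(\left(-89856 + 468 \cdot 52 + 1728 \cdot 60 - 468 \cdot 60\right) + 38413\right) = - 33193 \left(\left(-89856 + 24336 + 103680 - 28080\right) + 38413\right) = - 33193 \left(10080 + 38413\right) = \left(-33193\right) 48493 = -1609628149$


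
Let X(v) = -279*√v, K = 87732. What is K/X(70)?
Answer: -4874*√70/1085 ≈ -37.584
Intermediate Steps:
K/X(70) = 87732/((-279*√70)) = 87732*(-√70/19530) = -4874*√70/1085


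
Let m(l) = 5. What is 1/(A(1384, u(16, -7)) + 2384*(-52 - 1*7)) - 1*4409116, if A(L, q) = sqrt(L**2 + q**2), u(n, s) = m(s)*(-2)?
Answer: -21805497879938784/4945548695 - sqrt(478889)/9891097390 ≈ -4.4091e+6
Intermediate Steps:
u(n, s) = -10 (u(n, s) = 5*(-2) = -10)
1/(A(1384, u(16, -7)) + 2384*(-52 - 1*7)) - 1*4409116 = 1/(sqrt(1384**2 + (-10)**2) + 2384*(-52 - 1*7)) - 1*4409116 = 1/(sqrt(1915456 + 100) + 2384*(-52 - 7)) - 4409116 = 1/(sqrt(1915556) + 2384*(-59)) - 4409116 = 1/(2*sqrt(478889) - 140656) - 4409116 = 1/(-140656 + 2*sqrt(478889)) - 4409116 = -4409116 + 1/(-140656 + 2*sqrt(478889))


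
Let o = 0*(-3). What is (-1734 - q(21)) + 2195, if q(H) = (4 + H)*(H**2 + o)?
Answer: -10564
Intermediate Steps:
o = 0
q(H) = H**2*(4 + H) (q(H) = (4 + H)*(H**2 + 0) = (4 + H)*H**2 = H**2*(4 + H))
(-1734 - q(21)) + 2195 = (-1734 - 21**2*(4 + 21)) + 2195 = (-1734 - 441*25) + 2195 = (-1734 - 1*11025) + 2195 = (-1734 - 11025) + 2195 = -12759 + 2195 = -10564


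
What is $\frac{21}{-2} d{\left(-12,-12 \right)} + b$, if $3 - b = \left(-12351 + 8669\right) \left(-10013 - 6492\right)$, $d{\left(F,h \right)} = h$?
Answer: $-60771281$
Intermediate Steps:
$b = -60771407$ ($b = 3 - \left(-12351 + 8669\right) \left(-10013 - 6492\right) = 3 - \left(-3682\right) \left(-16505\right) = 3 - 60771410 = -60771407$)
$\frac{21}{-2} d{\left(-12,-12 \right)} + b = \frac{21}{-2} \left(-12\right) - 60771407 = 21 \left(- \frac{1}{2}\right) \left(-12\right) - 60771407 = \left(- \frac{21}{2}\right) \left(-12\right) - 60771407 = 126 - 60771407 = -60771281$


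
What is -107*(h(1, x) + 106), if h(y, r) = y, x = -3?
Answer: -11449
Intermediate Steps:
-107*(h(1, x) + 106) = -107*(1 + 106) = -107*107 = -11449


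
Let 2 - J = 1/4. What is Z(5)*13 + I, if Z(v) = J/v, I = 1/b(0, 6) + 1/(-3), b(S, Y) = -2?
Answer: 223/60 ≈ 3.7167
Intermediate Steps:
J = 7/4 (J = 2 - 1/4 = 2 - 1*¼ = 2 - ¼ = 7/4 ≈ 1.7500)
I = -⅚ (I = 1/(-2) + 1/(-3) = 1*(-½) + 1*(-⅓) = -½ - ⅓ = -⅚ ≈ -0.83333)
Z(v) = 7/(4*v)
Z(5)*13 + I = ((7/4)/5)*13 - ⅚ = ((7/4)*(⅕))*13 - ⅚ = (7/20)*13 - ⅚ = 91/20 - ⅚ = 223/60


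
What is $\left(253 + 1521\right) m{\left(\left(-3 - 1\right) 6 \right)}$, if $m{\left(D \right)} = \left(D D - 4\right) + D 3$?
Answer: $887000$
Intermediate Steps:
$m{\left(D \right)} = -4 + D^{2} + 3 D$ ($m{\left(D \right)} = \left(D^{2} - 4\right) + 3 D = \left(-4 + D^{2}\right) + 3 D = -4 + D^{2} + 3 D$)
$\left(253 + 1521\right) m{\left(\left(-3 - 1\right) 6 \right)} = \left(253 + 1521\right) \left(-4 + \left(\left(-3 - 1\right) 6\right)^{2} + 3 \left(-3 - 1\right) 6\right) = 1774 \left(-4 + \left(\left(-4\right) 6\right)^{2} + 3 \left(\left(-4\right) 6\right)\right) = 1774 \left(-4 + \left(-24\right)^{2} + 3 \left(-24\right)\right) = 1774 \left(-4 + 576 - 72\right) = 1774 \cdot 500 = 887000$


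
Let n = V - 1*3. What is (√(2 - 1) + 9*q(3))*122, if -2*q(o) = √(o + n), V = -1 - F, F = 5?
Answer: 122 - 549*I*√6 ≈ 122.0 - 1344.8*I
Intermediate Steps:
V = -6 (V = -1 - 1*5 = -1 - 5 = -6)
n = -9 (n = -6 - 1*3 = -6 - 3 = -9)
q(o) = -√(-9 + o)/2 (q(o) = -√(o - 9)/2 = -√(-9 + o)/2)
(√(2 - 1) + 9*q(3))*122 = (√(2 - 1) + 9*(-√(-9 + 3)/2))*122 = (√1 + 9*(-I*√6/2))*122 = (1 + 9*(-I*√6/2))*122 = (1 - 9*I*√6/2)*122 = 122 - 549*I*√6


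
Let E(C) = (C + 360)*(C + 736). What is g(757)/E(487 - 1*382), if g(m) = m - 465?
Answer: 292/391065 ≈ 0.00074668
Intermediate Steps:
E(C) = (360 + C)*(736 + C)
g(m) = -465 + m
g(757)/E(487 - 1*382) = (-465 + 757)/(264960 + (487 - 1*382)**2 + 1096*(487 - 1*382)) = 292/(264960 + (487 - 382)**2 + 1096*(487 - 382)) = 292/(264960 + 105**2 + 1096*105) = 292/(264960 + 11025 + 115080) = 292/391065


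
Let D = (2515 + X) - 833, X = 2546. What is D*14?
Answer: 59192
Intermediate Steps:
D = 4228 (D = (2515 + 2546) - 833 = 5061 - 833 = 4228)
D*14 = 4228*14 = 59192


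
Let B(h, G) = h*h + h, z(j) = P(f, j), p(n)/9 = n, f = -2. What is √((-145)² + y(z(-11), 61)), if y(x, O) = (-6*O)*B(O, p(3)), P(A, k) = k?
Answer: I*√1363187 ≈ 1167.6*I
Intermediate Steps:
p(n) = 9*n
z(j) = j
B(h, G) = h + h² (B(h, G) = h² + h = h + h²)
y(x, O) = -6*O²*(1 + O) (y(x, O) = (-6*O)*(O*(1 + O)) = -6*O²*(1 + O))
√((-145)² + y(z(-11), 61)) = √((-145)² + 6*61²*(-1 - 1*61)) = √(21025 + 6*3721*(-1 - 61)) = √(21025 + 6*3721*(-62)) = √(21025 - 1384212) = √(-1363187) = I*√1363187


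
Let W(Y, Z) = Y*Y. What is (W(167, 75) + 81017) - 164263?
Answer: -55357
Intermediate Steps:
W(Y, Z) = Y**2
(W(167, 75) + 81017) - 164263 = (167**2 + 81017) - 164263 = (27889 + 81017) - 164263 = 108906 - 164263 = -55357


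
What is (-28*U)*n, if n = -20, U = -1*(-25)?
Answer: 14000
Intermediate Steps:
U = 25
(-28*U)*n = -28*25*(-20) = -700*(-20) = 14000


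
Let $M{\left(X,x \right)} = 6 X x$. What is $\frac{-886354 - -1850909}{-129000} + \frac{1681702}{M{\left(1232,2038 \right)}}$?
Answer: $- \frac{1807320859}{245375200} \approx -7.3655$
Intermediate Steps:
$M{\left(X,x \right)} = 6 X x$
$\frac{-886354 - -1850909}{-129000} + \frac{1681702}{M{\left(1232,2038 \right)}} = \frac{-886354 - -1850909}{-129000} + \frac{1681702}{6 \cdot 1232 \cdot 2038} = \left(-886354 + 1850909\right) \left(- \frac{1}{129000}\right) + \frac{1681702}{15064896} = 964555 \left(- \frac{1}{129000}\right) + 1681702 \cdot \frac{1}{15064896} = - \frac{192911}{25800} + \frac{76441}{684768} = - \frac{1807320859}{245375200}$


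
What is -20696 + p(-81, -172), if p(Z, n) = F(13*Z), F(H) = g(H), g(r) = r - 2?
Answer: -21751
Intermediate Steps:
g(r) = -2 + r
F(H) = -2 + H
p(Z, n) = -2 + 13*Z
-20696 + p(-81, -172) = -20696 + (-2 + 13*(-81)) = -20696 + (-2 - 1053) = -20696 - 1055 = -21751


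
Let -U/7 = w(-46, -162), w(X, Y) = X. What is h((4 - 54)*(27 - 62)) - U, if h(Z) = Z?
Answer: 1428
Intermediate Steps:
U = 322 (U = -7*(-46) = 322)
h((4 - 54)*(27 - 62)) - U = (4 - 54)*(27 - 62) - 1*322 = -50*(-35) - 322 = 1750 - 322 = 1428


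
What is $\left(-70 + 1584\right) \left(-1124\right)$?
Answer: $-1701736$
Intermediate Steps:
$\left(-70 + 1584\right) \left(-1124\right) = 1514 \left(-1124\right) = -1701736$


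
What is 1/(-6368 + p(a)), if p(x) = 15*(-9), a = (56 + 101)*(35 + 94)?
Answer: -1/6503 ≈ -0.00015378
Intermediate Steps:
a = 20253 (a = 157*129 = 20253)
p(x) = -135
1/(-6368 + p(a)) = 1/(-6368 - 135) = 1/(-6503) = -1/6503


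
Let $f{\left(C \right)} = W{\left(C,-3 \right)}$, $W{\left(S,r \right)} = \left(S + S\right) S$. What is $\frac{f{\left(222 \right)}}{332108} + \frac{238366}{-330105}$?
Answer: $- \frac{11656366472}{27407627835} \approx -0.4253$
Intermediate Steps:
$W{\left(S,r \right)} = 2 S^{2}$ ($W{\left(S,r \right)} = 2 S S = 2 S^{2}$)
$f{\left(C \right)} = 2 C^{2}$
$\frac{f{\left(222 \right)}}{332108} + \frac{238366}{-330105} = \frac{2 \cdot 222^{2}}{332108} + \frac{238366}{-330105} = 2 \cdot 49284 \cdot \frac{1}{332108} + 238366 \left(- \frac{1}{330105}\right) = 98568 \cdot \frac{1}{332108} - \frac{238366}{330105} = \frac{24642}{83027} - \frac{238366}{330105} = - \frac{11656366472}{27407627835}$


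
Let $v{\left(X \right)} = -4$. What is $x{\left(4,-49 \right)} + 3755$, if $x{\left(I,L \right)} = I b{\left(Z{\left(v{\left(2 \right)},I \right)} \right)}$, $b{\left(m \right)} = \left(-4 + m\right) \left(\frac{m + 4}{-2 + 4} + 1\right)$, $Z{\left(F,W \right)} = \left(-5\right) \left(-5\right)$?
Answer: $5057$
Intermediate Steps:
$Z{\left(F,W \right)} = 25$
$b{\left(m \right)} = \left(-4 + m\right) \left(3 + \frac{m}{2}\right)$ ($b{\left(m \right)} = \left(-4 + m\right) \left(\frac{4 + m}{2} + 1\right) = \left(-4 + m\right) \left(\left(4 + m\right) \frac{1}{2} + 1\right) = \left(-4 + m\right) \left(\left(2 + \frac{m}{2}\right) + 1\right) = \left(-4 + m\right) \left(3 + \frac{m}{2}\right)$)
$x{\left(I,L \right)} = \frac{651 I}{2}$ ($x{\left(I,L \right)} = I \left(-12 + 25 + \frac{25^{2}}{2}\right) = I \left(-12 + 25 + \frac{1}{2} \cdot 625\right) = I \left(-12 + 25 + \frac{625}{2}\right) = I \frac{651}{2} = \frac{651 I}{2}$)
$x{\left(4,-49 \right)} + 3755 = \frac{651}{2} \cdot 4 + 3755 = 1302 + 3755 = 5057$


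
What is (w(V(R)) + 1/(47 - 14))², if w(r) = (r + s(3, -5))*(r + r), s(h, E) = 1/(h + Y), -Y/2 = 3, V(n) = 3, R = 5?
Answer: 279841/1089 ≈ 256.97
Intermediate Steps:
Y = -6 (Y = -2*3 = -6)
s(h, E) = 1/(-6 + h) (s(h, E) = 1/(h - 6) = 1/(-6 + h))
w(r) = 2*r*(-⅓ + r) (w(r) = (r + 1/(-6 + 3))*(r + r) = (r + 1/(-3))*(2*r) = (r - ⅓)*(2*r) = (-⅓ + r)*(2*r) = 2*r*(-⅓ + r))
(w(V(R)) + 1/(47 - 14))² = ((⅔)*3*(-1 + 3*3) + 1/(47 - 14))² = ((⅔)*3*(-1 + 9) + 1/33)² = ((⅔)*3*8 + 1/33)² = (16 + 1/33)² = (529/33)² = 279841/1089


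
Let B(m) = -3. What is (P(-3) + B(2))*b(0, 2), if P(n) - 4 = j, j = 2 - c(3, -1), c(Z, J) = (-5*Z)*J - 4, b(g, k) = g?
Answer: 0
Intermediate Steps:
c(Z, J) = -4 - 5*J*Z (c(Z, J) = -5*J*Z - 4 = -4 - 5*J*Z)
j = -9 (j = 2 - (-4 - 5*(-1)*3) = 2 - (-4 + 15) = 2 - 1*11 = 2 - 11 = -9)
P(n) = -5 (P(n) = 4 - 9 = -5)
(P(-3) + B(2))*b(0, 2) = (-5 - 3)*0 = -8*0 = 0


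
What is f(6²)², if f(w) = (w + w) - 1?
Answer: 5041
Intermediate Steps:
f(w) = -1 + 2*w (f(w) = 2*w - 1 = -1 + 2*w)
f(6²)² = (-1 + 2*6²)² = (-1 + 2*36)² = (-1 + 72)² = 71² = 5041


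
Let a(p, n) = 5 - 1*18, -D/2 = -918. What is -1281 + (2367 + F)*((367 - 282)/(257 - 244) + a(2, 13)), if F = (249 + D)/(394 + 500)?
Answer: -32135859/1937 ≈ -16591.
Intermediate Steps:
D = 1836 (D = -2*(-918) = 1836)
a(p, n) = -13 (a(p, n) = 5 - 18 = -13)
F = 695/298 (F = (249 + 1836)/(394 + 500) = 2085/894 = 2085*(1/894) = 695/298 ≈ 2.3322)
-1281 + (2367 + F)*((367 - 282)/(257 - 244) + a(2, 13)) = -1281 + (2367 + 695/298)*((367 - 282)/(257 - 244) - 13) = -1281 + 706061*(85/13 - 13)/298 = -1281 + (706061/298)*(-84/13) = -1281 - 29654562/1937 = -32135859/1937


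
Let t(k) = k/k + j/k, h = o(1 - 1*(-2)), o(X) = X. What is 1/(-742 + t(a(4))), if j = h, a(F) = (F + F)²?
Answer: -64/47421 ≈ -0.0013496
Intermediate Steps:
a(F) = 4*F² (a(F) = (2*F)² = 4*F²)
h = 3 (h = 1 - 1*(-2) = 1 + 2 = 3)
j = 3
t(k) = 1 + 3/k (t(k) = k/k + 3/k = 1 + 3/k)
1/(-742 + t(a(4))) = 1/(-742 + (3 + 4*4²)/((4*4²))) = 1/(-742 + (3 + 4*16)/((4*16))) = 1/(-742 + (3 + 64)/64) = 1/(-742 + (1/64)*67) = 1/(-742 + 67/64) = 1/(-47421/64) = -64/47421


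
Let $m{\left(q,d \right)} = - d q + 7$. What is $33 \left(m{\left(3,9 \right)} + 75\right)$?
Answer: $1815$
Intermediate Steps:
$m{\left(q,d \right)} = 7 - d q$ ($m{\left(q,d \right)} = - d q + 7 = 7 - d q$)
$33 \left(m{\left(3,9 \right)} + 75\right) = 33 \left(\left(7 - 9 \cdot 3\right) + 75\right) = 33 \left(\left(7 - 27\right) + 75\right) = 33 \left(-20 + 75\right) = 33 \cdot 55 = 1815$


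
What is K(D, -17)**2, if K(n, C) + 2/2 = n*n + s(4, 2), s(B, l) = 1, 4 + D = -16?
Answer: 160000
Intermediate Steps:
D = -20 (D = -4 - 16 = -20)
K(n, C) = n**2 (K(n, C) = -1 + (n*n + 1) = -1 + (n**2 + 1) = -1 + (1 + n**2) = n**2)
K(D, -17)**2 = ((-20)**2)**2 = 400**2 = 160000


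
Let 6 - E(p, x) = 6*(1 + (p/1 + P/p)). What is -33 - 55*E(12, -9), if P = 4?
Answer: 4037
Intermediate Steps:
E(p, x) = -24/p - 6*p (E(p, x) = 6 - 6*(1 + (p/1 + 4/p)) = 6 - 6*(1 + (p*1 + 4/p)) = 6 - 6*(1 + (p + 4/p)) = 6 - 6*(1 + p + 4/p) = 6 - (6 + 6*p + 24/p) = 6 + (-6 - 24/p - 6*p) = -24/p - 6*p)
-33 - 55*E(12, -9) = -33 - 55*(-24/12 - 6*12) = -33 - 55*(-24*1/12 - 72) = -33 - 55*(-2 - 72) = -33 - 55*(-74) = -33 + 4070 = 4037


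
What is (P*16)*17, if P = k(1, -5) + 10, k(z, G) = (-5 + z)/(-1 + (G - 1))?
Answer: 20128/7 ≈ 2875.4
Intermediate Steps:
k(z, G) = (-5 + z)/(-2 + G) (k(z, G) = (-5 + z)/(-1 + (-1 + G)) = (-5 + z)/(-2 + G))
P = 74/7 (P = (-5 + 1)/(-2 - 5) + 10 = -4/(-7) + 10 = -⅐*(-4) + 10 = 4/7 + 10 = 74/7 ≈ 10.571)
(P*16)*17 = ((74/7)*16)*17 = (1184/7)*17 = 20128/7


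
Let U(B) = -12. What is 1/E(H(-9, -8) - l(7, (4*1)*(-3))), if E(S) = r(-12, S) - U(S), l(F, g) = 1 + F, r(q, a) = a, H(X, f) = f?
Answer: -1/4 ≈ -0.25000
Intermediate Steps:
E(S) = 12 + S (E(S) = S - 1*(-12) = S + 12 = 12 + S)
1/E(H(-9, -8) - l(7, (4*1)*(-3))) = 1/(12 + (-8 - (1 + 7))) = 1/(12 + (-8 - 1*8)) = 1/(12 + (-8 - 8)) = 1/(12 - 16) = 1/(-4) = -1/4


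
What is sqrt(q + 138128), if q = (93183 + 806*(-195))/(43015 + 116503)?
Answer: sqrt(3514793820651206)/159518 ≈ 371.66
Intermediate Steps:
q = -63987/159518 (q = (93183 - 157170)/159518 = -63987*1/159518 = -63987/159518 ≈ -0.40113)
sqrt(q + 138128) = sqrt(-63987/159518 + 138128) = sqrt(22033838317/159518) = sqrt(3514793820651206)/159518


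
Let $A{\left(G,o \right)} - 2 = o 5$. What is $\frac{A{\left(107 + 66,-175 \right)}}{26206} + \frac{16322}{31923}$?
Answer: $\frac{399865553}{836574138} \approx 0.47798$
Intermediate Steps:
$A{\left(G,o \right)} = 2 + 5 o$ ($A{\left(G,o \right)} = 2 + o 5 = 2 + 5 o$)
$\frac{A{\left(107 + 66,-175 \right)}}{26206} + \frac{16322}{31923} = \frac{2 + 5 \left(-175\right)}{26206} + \frac{16322}{31923} = \left(2 - 875\right) \frac{1}{26206} + 16322 \cdot \frac{1}{31923} = \left(-873\right) \frac{1}{26206} + \frac{16322}{31923} = - \frac{873}{26206} + \frac{16322}{31923} = \frac{399865553}{836574138}$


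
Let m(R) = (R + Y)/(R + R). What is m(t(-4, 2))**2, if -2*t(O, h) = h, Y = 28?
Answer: 729/4 ≈ 182.25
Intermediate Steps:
t(O, h) = -h/2
m(R) = (28 + R)/(2*R) (m(R) = (R + 28)/(R + R) = (28 + R)/((2*R)) = (28 + R)*(1/(2*R)) = (28 + R)/(2*R))
m(t(-4, 2))**2 = ((28 - 1/2*2)/(2*((-1/2*2))))**2 = ((1/2)*(28 - 1)/(-1))**2 = ((1/2)*(-1)*27)**2 = (-27/2)**2 = 729/4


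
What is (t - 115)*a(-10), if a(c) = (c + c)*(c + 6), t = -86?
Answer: -16080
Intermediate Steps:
a(c) = 2*c*(6 + c) (a(c) = (2*c)*(6 + c) = 2*c*(6 + c))
(t - 115)*a(-10) = (-86 - 115)*(2*(-10)*(6 - 10)) = -402*(-10)*(-4) = -201*80 = -16080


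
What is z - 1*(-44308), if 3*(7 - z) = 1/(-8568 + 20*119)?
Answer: 822663661/18564 ≈ 44315.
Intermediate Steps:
z = 129949/18564 (z = 7 - 1/(3*(-8568 + 20*119)) = 7 - 1/(3*(-8568 + 2380)) = 7 - ⅓/(-6188) = 7 - ⅓*(-1/6188) = 7 + 1/18564 = 129949/18564 ≈ 7.0001)
z - 1*(-44308) = 129949/18564 - 1*(-44308) = 129949/18564 + 44308 = 822663661/18564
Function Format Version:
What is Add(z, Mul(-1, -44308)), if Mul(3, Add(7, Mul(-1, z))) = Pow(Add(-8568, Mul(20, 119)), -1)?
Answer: Rational(822663661, 18564) ≈ 44315.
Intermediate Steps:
z = Rational(129949, 18564) (z = Add(7, Mul(Rational(-1, 3), Pow(Add(-8568, Mul(20, 119)), -1))) = Add(7, Mul(Rational(-1, 3), Pow(Add(-8568, 2380), -1))) = Add(7, Mul(Rational(-1, 3), Pow(-6188, -1))) = Add(7, Mul(Rational(-1, 3), Rational(-1, 6188))) = Add(7, Rational(1, 18564)) = Rational(129949, 18564) ≈ 7.0001)
Add(z, Mul(-1, -44308)) = Add(Rational(129949, 18564), Mul(-1, -44308)) = Add(Rational(129949, 18564), 44308) = Rational(822663661, 18564)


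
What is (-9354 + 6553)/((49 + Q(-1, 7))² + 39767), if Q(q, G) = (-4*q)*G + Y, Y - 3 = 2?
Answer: -2801/46491 ≈ -0.060248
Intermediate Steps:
Y = 5 (Y = 3 + 2 = 5)
Q(q, G) = 5 - 4*G*q (Q(q, G) = (-4*q)*G + 5 = -4*G*q + 5 = 5 - 4*G*q)
(-9354 + 6553)/((49 + Q(-1, 7))² + 39767) = (-9354 + 6553)/((49 + (5 - 4*7*(-1)))² + 39767) = -2801/((49 + (5 + 28))² + 39767) = -2801/((49 + 33)² + 39767) = -2801/(82² + 39767) = -2801/(6724 + 39767) = -2801/46491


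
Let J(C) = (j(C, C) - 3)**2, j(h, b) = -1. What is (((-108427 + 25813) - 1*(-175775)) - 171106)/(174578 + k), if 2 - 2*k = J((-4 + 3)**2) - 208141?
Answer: -155890/557283 ≈ -0.27973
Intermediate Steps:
J(C) = 16 (J(C) = (-1 - 3)**2 = (-4)**2 = 16)
k = 208127/2 (k = 1 - (16 - 208141)/2 = 1 - 1/2*(-208125) = 1 + 208125/2 = 208127/2 ≈ 1.0406e+5)
(((-108427 + 25813) - 1*(-175775)) - 171106)/(174578 + k) = (((-108427 + 25813) - 1*(-175775)) - 171106)/(174578 + 208127/2) = ((-82614 + 175775) - 171106)/(557283/2) = (93161 - 171106)*(2/557283) = -77945*2/557283 = -155890/557283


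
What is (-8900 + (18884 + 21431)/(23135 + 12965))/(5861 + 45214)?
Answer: -64249937/368761500 ≈ -0.17423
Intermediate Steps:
(-8900 + (18884 + 21431)/(23135 + 12965))/(5861 + 45214) = (-8900 + 40315/36100)/51075 = (-8900 + 40315*(1/36100))*(1/51075) = (-8900 + 8063/7220)*(1/51075) = -64249937/7220*1/51075 = -64249937/368761500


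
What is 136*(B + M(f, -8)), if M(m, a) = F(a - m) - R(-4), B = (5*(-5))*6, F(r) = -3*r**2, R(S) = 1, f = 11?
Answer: -167824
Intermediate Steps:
B = -150 (B = -25*6 = -150)
M(m, a) = -1 - 3*(a - m)**2 (M(m, a) = -3*(a - m)**2 - 1*1 = -3*(a - m)**2 - 1 = -1 - 3*(a - m)**2)
136*(B + M(f, -8)) = 136*(-150 + (-1 - 3*(-8 - 1*11)**2)) = 136*(-150 + (-1 - 3*(-8 - 11)**2)) = 136*(-150 + (-1 - 3*(-19)**2)) = 136*(-150 + (-1 - 3*361)) = 136*(-150 + (-1 - 1083)) = 136*(-150 - 1084) = 136*(-1234) = -167824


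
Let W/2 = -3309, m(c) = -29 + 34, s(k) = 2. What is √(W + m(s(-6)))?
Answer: I*√6613 ≈ 81.32*I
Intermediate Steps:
m(c) = 5
W = -6618 (W = 2*(-3309) = -6618)
√(W + m(s(-6))) = √(-6618 + 5) = √(-6613) = I*√6613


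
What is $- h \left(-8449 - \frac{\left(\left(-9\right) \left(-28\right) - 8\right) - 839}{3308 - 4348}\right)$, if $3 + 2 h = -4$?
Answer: $- \frac{12302577}{416} \approx -29574.0$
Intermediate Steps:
$h = - \frac{7}{2}$ ($h = - \frac{3}{2} + \frac{1}{2} \left(-4\right) = - \frac{3}{2} - 2 = - \frac{7}{2} \approx -3.5$)
$- h \left(-8449 - \frac{\left(\left(-9\right) \left(-28\right) - 8\right) - 839}{3308 - 4348}\right) = \left(-1\right) \left(- \frac{7}{2}\right) \left(-8449 - \frac{\left(\left(-9\right) \left(-28\right) - 8\right) - 839}{3308 - 4348}\right) = \frac{7 \left(-8449 - \frac{\left(252 - 8\right) - 839}{-1040}\right)}{2} = \frac{7 \left(-8449 - \left(244 - 839\right) \left(- \frac{1}{1040}\right)\right)}{2} = \frac{7 \left(-8449 - \left(-595\right) \left(- \frac{1}{1040}\right)\right)}{2} = \frac{7 \left(-8449 - \frac{119}{208}\right)}{2} = \frac{7}{2} \left(- \frac{1757511}{208}\right) = - \frac{12302577}{416}$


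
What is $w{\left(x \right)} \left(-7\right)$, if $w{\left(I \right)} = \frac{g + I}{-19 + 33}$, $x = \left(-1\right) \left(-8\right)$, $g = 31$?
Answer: $- \frac{39}{2} \approx -19.5$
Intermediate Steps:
$x = 8$
$w{\left(I \right)} = \frac{31}{14} + \frac{I}{14}$ ($w{\left(I \right)} = \frac{31 + I}{-19 + 33} = \frac{31 + I}{14} = \left(31 + I\right) \frac{1}{14} = \frac{31}{14} + \frac{I}{14}$)
$w{\left(x \right)} \left(-7\right) = \left(\frac{31}{14} + \frac{1}{14} \cdot 8\right) \left(-7\right) = \left(\frac{31}{14} + \frac{4}{7}\right) \left(-7\right) = \frac{39}{14} \left(-7\right) = - \frac{39}{2}$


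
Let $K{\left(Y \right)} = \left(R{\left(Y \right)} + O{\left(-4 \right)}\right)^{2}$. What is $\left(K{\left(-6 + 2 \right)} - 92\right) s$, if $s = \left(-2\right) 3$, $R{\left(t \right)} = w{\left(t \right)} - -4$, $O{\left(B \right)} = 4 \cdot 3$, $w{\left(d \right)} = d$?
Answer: $-312$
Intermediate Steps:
$O{\left(B \right)} = 12$
$R{\left(t \right)} = 4 + t$ ($R{\left(t \right)} = t - -4 = t + 4 = 4 + t$)
$s = -6$
$K{\left(Y \right)} = \left(16 + Y\right)^{2}$ ($K{\left(Y \right)} = \left(\left(4 + Y\right) + 12\right)^{2} = \left(16 + Y\right)^{2}$)
$\left(K{\left(-6 + 2 \right)} - 92\right) s = \left(\left(16 + \left(-6 + 2\right)\right)^{2} - 92\right) \left(-6\right) = \left(\left(16 - 4\right)^{2} - 92\right) \left(-6\right) = \left(12^{2} - 92\right) \left(-6\right) = \left(144 - 92\right) \left(-6\right) = 52 \left(-6\right) = -312$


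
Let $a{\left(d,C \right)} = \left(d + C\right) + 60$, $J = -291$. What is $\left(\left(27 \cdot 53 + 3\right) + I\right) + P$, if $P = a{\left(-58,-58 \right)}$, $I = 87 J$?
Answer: $-23939$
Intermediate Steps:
$a{\left(d,C \right)} = 60 + C + d$ ($a{\left(d,C \right)} = \left(C + d\right) + 60 = 60 + C + d$)
$I = -25317$ ($I = 87 \left(-291\right) = -25317$)
$P = -56$ ($P = 60 - 58 - 58 = -56$)
$\left(\left(27 \cdot 53 + 3\right) + I\right) + P = \left(\left(27 \cdot 53 + 3\right) - 25317\right) - 56 = \left(\left(1431 + 3\right) - 25317\right) - 56 = \left(1434 - 25317\right) - 56 = -23883 - 56 = -23939$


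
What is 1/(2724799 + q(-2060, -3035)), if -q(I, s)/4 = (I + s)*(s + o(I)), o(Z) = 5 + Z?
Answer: -1/101009401 ≈ -9.9001e-9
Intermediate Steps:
q(I, s) = -4*(I + s)*(5 + I + s) (q(I, s) = -4*(I + s)*(s + (5 + I)) = -4*(I + s)*(5 + I + s))
1/(2724799 + q(-2060, -3035)) = 1/(2724799 + (-4*(-3035)² - 4*(-2060)*(-3035) - 4*(-2060)*(5 - 2060) - 4*(-3035)*(5 - 2060))) = 1/(2724799 + (-4*9211225 - 25008400 - 4*(-2060)*(-2055) - 4*(-3035)*(-2055))) = 1/(2724799 + (-36844900 - 25008400 - 16933200 - 24947700)) = 1/(2724799 - 103734200) = 1/(-101009401) = -1/101009401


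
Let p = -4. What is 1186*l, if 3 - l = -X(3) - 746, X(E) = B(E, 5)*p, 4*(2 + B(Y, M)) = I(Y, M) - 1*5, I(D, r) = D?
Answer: 900174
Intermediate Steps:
B(Y, M) = -13/4 + Y/4 (B(Y, M) = -2 + (Y - 1*5)/4 = -2 + (Y - 5)/4 = -2 + (-5 + Y)/4 = -2 + (-5/4 + Y/4) = -13/4 + Y/4)
X(E) = 13 - E (X(E) = (-13/4 + E/4)*(-4) = 13 - E)
l = 759 (l = 3 - (-(13 - 1*3) - 746) = 3 - (-(13 - 3) - 746) = 3 - (-1*10 - 746) = 3 - (-10 - 746) = 3 - 1*(-756) = 3 + 756 = 759)
1186*l = 1186*759 = 900174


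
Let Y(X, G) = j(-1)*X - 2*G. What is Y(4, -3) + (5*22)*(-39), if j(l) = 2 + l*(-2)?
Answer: -4268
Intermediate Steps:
j(l) = 2 - 2*l
Y(X, G) = -2*G + 4*X (Y(X, G) = (2 - 2*(-1))*X - 2*G = (2 + 2)*X - 2*G = 4*X - 2*G = -2*G + 4*X)
Y(4, -3) + (5*22)*(-39) = (-2*(-3) + 4*4) + (5*22)*(-39) = (6 + 16) + 110*(-39) = 22 - 4290 = -4268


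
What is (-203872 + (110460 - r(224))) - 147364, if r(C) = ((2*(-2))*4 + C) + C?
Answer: -241208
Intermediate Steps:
r(C) = -16 + 2*C (r(C) = (-4*4 + C) + C = (-16 + C) + C = -16 + 2*C)
(-203872 + (110460 - r(224))) - 147364 = (-203872 + (110460 - (-16 + 2*224))) - 147364 = (-203872 + (110460 - (-16 + 448))) - 147364 = (-203872 + (110460 - 1*432)) - 147364 = (-203872 + (110460 - 432)) - 147364 = (-203872 + 110028) - 147364 = -93844 - 147364 = -241208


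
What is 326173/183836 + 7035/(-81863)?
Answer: 25408214039/15049366468 ≈ 1.6883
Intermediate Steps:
326173/183836 + 7035/(-81863) = 326173*(1/183836) + 7035*(-1/81863) = 326173/183836 - 7035/81863 = 25408214039/15049366468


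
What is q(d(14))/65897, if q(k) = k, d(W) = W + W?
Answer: 28/65897 ≈ 0.00042491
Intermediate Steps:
d(W) = 2*W
q(d(14))/65897 = (2*14)/65897 = 28*(1/65897) = 28/65897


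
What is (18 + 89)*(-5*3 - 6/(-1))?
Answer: -963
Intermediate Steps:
(18 + 89)*(-5*3 - 6/(-1)) = 107*(-15 - 6*(-1)) = 107*(-15 + 6) = 107*(-9) = -963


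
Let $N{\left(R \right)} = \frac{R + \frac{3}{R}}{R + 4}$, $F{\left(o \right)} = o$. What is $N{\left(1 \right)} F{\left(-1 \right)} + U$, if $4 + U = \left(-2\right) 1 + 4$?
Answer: $- \frac{14}{5} \approx -2.8$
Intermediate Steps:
$N{\left(R \right)} = \frac{R + \frac{3}{R}}{4 + R}$
$U = -2$ ($U = -4 + \left(\left(-2\right) 1 + 4\right) = -4 + \left(-2 + 4\right) = -4 + 2 = -2$)
$N{\left(1 \right)} F{\left(-1 \right)} + U = \frac{3 + 1^{2}}{1 \left(4 + 1\right)} \left(-1\right) - 2 = 1 \cdot \frac{1}{5} \left(3 + 1\right) \left(-1\right) - 2 = 1 \cdot \frac{1}{5} \cdot 4 \left(-1\right) - 2 = \frac{4}{5} \left(-1\right) - 2 = - \frac{4}{5} - 2 = - \frac{14}{5}$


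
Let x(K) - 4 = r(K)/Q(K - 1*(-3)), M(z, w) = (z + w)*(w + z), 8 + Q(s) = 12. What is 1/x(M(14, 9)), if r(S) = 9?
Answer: 4/25 ≈ 0.16000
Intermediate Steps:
Q(s) = 4 (Q(s) = -8 + 12 = 4)
M(z, w) = (w + z)² (M(z, w) = (w + z)*(w + z) = (w + z)²)
x(K) = 25/4 (x(K) = 4 + 9/4 = 25/4)
1/x(M(14, 9)) = 1/(25/4) = 4/25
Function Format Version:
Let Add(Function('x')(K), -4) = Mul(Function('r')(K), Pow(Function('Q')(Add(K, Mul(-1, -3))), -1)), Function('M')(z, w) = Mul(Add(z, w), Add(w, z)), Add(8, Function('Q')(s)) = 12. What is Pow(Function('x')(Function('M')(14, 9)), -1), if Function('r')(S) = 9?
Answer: Rational(4, 25) ≈ 0.16000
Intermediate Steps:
Function('Q')(s) = 4 (Function('Q')(s) = Add(-8, 12) = 4)
Function('M')(z, w) = Pow(Add(w, z), 2) (Function('M')(z, w) = Mul(Add(w, z), Add(w, z)) = Pow(Add(w, z), 2))
Function('x')(K) = Rational(25, 4) (Function('x')(K) = Add(4, Mul(9, Pow(4, -1))) = Add(4, Mul(9, Rational(1, 4))) = Add(4, Rational(9, 4)) = Rational(25, 4))
Pow(Function('x')(Function('M')(14, 9)), -1) = Pow(Rational(25, 4), -1) = Rational(4, 25)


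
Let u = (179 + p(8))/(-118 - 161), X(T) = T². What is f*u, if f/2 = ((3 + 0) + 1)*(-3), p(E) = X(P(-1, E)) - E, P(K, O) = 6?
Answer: 552/31 ≈ 17.806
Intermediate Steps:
p(E) = 36 - E (p(E) = 6² - E = 36 - E)
f = -24 (f = 2*(((3 + 0) + 1)*(-3)) = 2*((3 + 1)*(-3)) = 2*(4*(-3)) = 2*(-12) = -24)
u = -23/31 (u = (179 + (36 - 1*8))/(-118 - 161) = (179 + (36 - 8))/(-279) = (179 + 28)*(-1/279) = 207*(-1/279) = -23/31 ≈ -0.74194)
f*u = -24*(-23/31) = 552/31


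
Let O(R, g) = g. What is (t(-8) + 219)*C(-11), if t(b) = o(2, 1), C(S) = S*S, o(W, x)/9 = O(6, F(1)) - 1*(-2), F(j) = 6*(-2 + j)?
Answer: 22143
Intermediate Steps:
F(j) = -12 + 6*j
o(W, x) = -36 (o(W, x) = 9*((-12 + 6*1) - 1*(-2)) = 9*((-12 + 6) + 2) = 9*(-6 + 2) = 9*(-4) = -36)
C(S) = S²
t(b) = -36
(t(-8) + 219)*C(-11) = (-36 + 219)*(-11)² = 183*121 = 22143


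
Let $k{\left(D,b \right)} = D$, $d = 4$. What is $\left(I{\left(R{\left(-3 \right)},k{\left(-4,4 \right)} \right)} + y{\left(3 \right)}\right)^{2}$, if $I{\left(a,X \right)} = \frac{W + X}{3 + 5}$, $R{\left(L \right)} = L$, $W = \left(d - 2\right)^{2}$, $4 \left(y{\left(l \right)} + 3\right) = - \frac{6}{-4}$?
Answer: $\frac{441}{64} \approx 6.8906$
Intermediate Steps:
$y{\left(l \right)} = - \frac{21}{8}$ ($y{\left(l \right)} = -3 + \frac{\left(-6\right) \frac{1}{-4}}{4} = -3 + \frac{\left(-6\right) \left(- \frac{1}{4}\right)}{4} = -3 + \frac{1}{4} \cdot \frac{3}{2} = -3 + \frac{3}{8} = - \frac{21}{8}$)
$W = 4$ ($W = \left(4 - 2\right)^{2} = 2^{2} = 4$)
$I{\left(a,X \right)} = \frac{1}{2} + \frac{X}{8}$ ($I{\left(a,X \right)} = \frac{4 + X}{3 + 5} = \frac{4 + X}{8} = \left(4 + X\right) \frac{1}{8} = \frac{1}{2} + \frac{X}{8}$)
$\left(I{\left(R{\left(-3 \right)},k{\left(-4,4 \right)} \right)} + y{\left(3 \right)}\right)^{2} = \left(\left(\frac{1}{2} + \frac{1}{8} \left(-4\right)\right) - \frac{21}{8}\right)^{2} = \left(\left(\frac{1}{2} - \frac{1}{2}\right) - \frac{21}{8}\right)^{2} = \left(0 - \frac{21}{8}\right)^{2} = \left(- \frac{21}{8}\right)^{2} = \frac{441}{64}$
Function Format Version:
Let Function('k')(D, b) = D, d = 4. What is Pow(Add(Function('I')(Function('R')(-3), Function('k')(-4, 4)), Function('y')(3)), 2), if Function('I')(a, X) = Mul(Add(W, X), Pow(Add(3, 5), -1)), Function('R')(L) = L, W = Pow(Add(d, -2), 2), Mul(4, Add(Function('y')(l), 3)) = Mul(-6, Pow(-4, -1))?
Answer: Rational(441, 64) ≈ 6.8906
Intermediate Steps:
Function('y')(l) = Rational(-21, 8) (Function('y')(l) = Add(-3, Mul(Rational(1, 4), Mul(-6, Pow(-4, -1)))) = Add(-3, Mul(Rational(1, 4), Mul(-6, Rational(-1, 4)))) = Add(-3, Mul(Rational(1, 4), Rational(3, 2))) = Add(-3, Rational(3, 8)) = Rational(-21, 8))
W = 4 (W = Pow(Add(4, -2), 2) = Pow(2, 2) = 4)
Function('I')(a, X) = Add(Rational(1, 2), Mul(Rational(1, 8), X)) (Function('I')(a, X) = Mul(Add(4, X), Pow(Add(3, 5), -1)) = Mul(Add(4, X), Pow(8, -1)) = Mul(Add(4, X), Rational(1, 8)) = Add(Rational(1, 2), Mul(Rational(1, 8), X)))
Pow(Add(Function('I')(Function('R')(-3), Function('k')(-4, 4)), Function('y')(3)), 2) = Pow(Add(Add(Rational(1, 2), Mul(Rational(1, 8), -4)), Rational(-21, 8)), 2) = Pow(Add(Add(Rational(1, 2), Rational(-1, 2)), Rational(-21, 8)), 2) = Pow(Add(0, Rational(-21, 8)), 2) = Pow(Rational(-21, 8), 2) = Rational(441, 64)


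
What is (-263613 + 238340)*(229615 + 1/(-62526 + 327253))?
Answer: -1536226636848938/264727 ≈ -5.8031e+9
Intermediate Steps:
(-263613 + 238340)*(229615 + 1/(-62526 + 327253)) = -25273*(229615 + 1/264727) = -25273*60785290106/264727 = -1536226636848938/264727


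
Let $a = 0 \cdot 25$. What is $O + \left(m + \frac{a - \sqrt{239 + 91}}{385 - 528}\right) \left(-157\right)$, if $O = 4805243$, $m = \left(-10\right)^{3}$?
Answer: $4962243 - \frac{157 \sqrt{330}}{143} \approx 4.9622 \cdot 10^{6}$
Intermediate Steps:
$m = -1000$
$a = 0$
$O + \left(m + \frac{a - \sqrt{239 + 91}}{385 - 528}\right) \left(-157\right) = 4805243 + \left(-1000 + \frac{0 - \sqrt{239 + 91}}{385 - 528}\right) \left(-157\right) = 4805243 + \left(-1000 + \frac{0 - \sqrt{330}}{-143}\right) \left(-157\right) = 4805243 + \left(-1000 + - \sqrt{330} \left(- \frac{1}{143}\right)\right) \left(-157\right) = 4805243 + \left(-1000 + \frac{\sqrt{330}}{143}\right) \left(-157\right) = 4805243 + \left(157000 - \frac{157 \sqrt{330}}{143}\right) = 4962243 - \frac{157 \sqrt{330}}{143}$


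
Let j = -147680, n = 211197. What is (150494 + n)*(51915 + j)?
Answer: -34637338615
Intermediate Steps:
(150494 + n)*(51915 + j) = (150494 + 211197)*(51915 - 147680) = 361691*(-95765) = -34637338615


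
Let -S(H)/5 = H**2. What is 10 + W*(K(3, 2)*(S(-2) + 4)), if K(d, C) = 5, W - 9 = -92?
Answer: 6650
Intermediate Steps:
W = -83 (W = 9 - 92 = -83)
S(H) = -5*H**2
10 + W*(K(3, 2)*(S(-2) + 4)) = 10 - 415*(-5*(-2)**2 + 4) = 10 - 415*(-5*4 + 4) = 10 - 415*(-20 + 4) = 10 - 415*(-16) = 10 - 83*(-80) = 10 + 6640 = 6650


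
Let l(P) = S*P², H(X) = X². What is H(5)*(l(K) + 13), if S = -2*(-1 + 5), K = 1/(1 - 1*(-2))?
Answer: 2725/9 ≈ 302.78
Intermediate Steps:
K = ⅓ (K = 1/(1 + 2) = 1/3 = ⅓ ≈ 0.33333)
S = -8 (S = -2*4 = -8)
l(P) = -8*P²
H(5)*(l(K) + 13) = 5²*(-8*(⅓)² + 13) = 25*(-8*⅑ + 13) = 25*(-8/9 + 13) = 25*(109/9) = 2725/9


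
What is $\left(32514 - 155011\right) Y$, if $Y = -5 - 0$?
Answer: $612485$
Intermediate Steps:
$Y = -5$ ($Y = -5 + 0 = -5$)
$\left(32514 - 155011\right) Y = \left(32514 - 155011\right) \left(-5\right) = \left(-122497\right) \left(-5\right) = 612485$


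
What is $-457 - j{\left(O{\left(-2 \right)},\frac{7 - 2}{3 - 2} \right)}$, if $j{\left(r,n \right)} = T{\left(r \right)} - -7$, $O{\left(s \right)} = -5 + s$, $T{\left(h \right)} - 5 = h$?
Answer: $-462$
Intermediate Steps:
$T{\left(h \right)} = 5 + h$
$j{\left(r,n \right)} = 12 + r$ ($j{\left(r,n \right)} = \left(5 + r\right) - -7 = \left(5 + r\right) + 7 = 12 + r$)
$-457 - j{\left(O{\left(-2 \right)},\frac{7 - 2}{3 - 2} \right)} = -457 - \left(12 - 7\right) = -457 - 5 = -462$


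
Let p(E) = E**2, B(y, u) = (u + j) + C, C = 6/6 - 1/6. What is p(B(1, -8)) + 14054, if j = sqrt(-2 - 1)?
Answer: 507685/36 - 43*I*sqrt(3)/3 ≈ 14102.0 - 24.826*I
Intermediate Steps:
C = 5/6 (C = 6*(1/6) - 1*1/6 = 1 - 1/6 = 5/6 ≈ 0.83333)
j = I*sqrt(3) (j = sqrt(-3) = I*sqrt(3) ≈ 1.732*I)
B(y, u) = 5/6 + u + I*sqrt(3) (B(y, u) = (u + I*sqrt(3)) + 5/6 = 5/6 + u + I*sqrt(3))
p(B(1, -8)) + 14054 = (5/6 - 8 + I*sqrt(3))**2 + 14054 = (-43/6 + I*sqrt(3))**2 + 14054 = 14054 + (-43/6 + I*sqrt(3))**2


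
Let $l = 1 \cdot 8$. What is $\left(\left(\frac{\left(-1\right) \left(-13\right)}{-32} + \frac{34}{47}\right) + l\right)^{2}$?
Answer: $\frac{156475081}{2262016} \approx 69.175$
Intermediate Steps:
$l = 8$
$\left(\left(\frac{\left(-1\right) \left(-13\right)}{-32} + \frac{34}{47}\right) + l\right)^{2} = \left(\left(\frac{\left(-1\right) \left(-13\right)}{-32} + \frac{34}{47}\right) + 8\right)^{2} = \left(\left(13 \left(- \frac{1}{32}\right) + 34 \cdot \frac{1}{47}\right) + 8\right)^{2} = \left(\left(- \frac{13}{32} + \frac{34}{47}\right) + 8\right)^{2} = \left(\frac{477}{1504} + 8\right)^{2} = \left(\frac{12509}{1504}\right)^{2} = \frac{156475081}{2262016}$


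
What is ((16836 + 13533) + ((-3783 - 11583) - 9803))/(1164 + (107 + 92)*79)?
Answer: 1040/3377 ≈ 0.30797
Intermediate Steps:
((16836 + 13533) + ((-3783 - 11583) - 9803))/(1164 + (107 + 92)*79) = (30369 + (-15366 - 9803))/(1164 + 199*79) = (30369 - 25169)/(1164 + 15721) = 5200/16885 = 5200*(1/16885) = 1040/3377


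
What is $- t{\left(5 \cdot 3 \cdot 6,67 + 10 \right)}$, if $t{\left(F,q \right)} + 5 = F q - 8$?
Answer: $-6917$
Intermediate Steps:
$t{\left(F,q \right)} = -13 + F q$ ($t{\left(F,q \right)} = -5 + \left(F q - 8\right) = -5 + \left(-8 + F q\right) = -13 + F q$)
$- t{\left(5 \cdot 3 \cdot 6,67 + 10 \right)} = - (-13 + 5 \cdot 3 \cdot 6 \left(67 + 10\right)) = - (-13 + 15 \cdot 6 \cdot 77) = - (-13 + 90 \cdot 77) = - (-13 + 6930) = \left(-1\right) 6917 = -6917$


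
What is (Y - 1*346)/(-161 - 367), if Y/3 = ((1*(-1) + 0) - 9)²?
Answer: 23/264 ≈ 0.087121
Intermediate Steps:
Y = 300 (Y = 3*((1*(-1) + 0) - 9)² = 3*((-1 + 0) - 9)² = 3*(-1 - 9)² = 3*(-10)² = 3*100 = 300)
(Y - 1*346)/(-161 - 367) = (300 - 1*346)/(-161 - 367) = (300 - 346)/(-528) = -46*(-1/528) = 23/264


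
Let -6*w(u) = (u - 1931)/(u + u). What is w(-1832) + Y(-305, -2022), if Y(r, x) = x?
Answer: -44455411/21984 ≈ -2022.2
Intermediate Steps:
w(u) = -(-1931 + u)/(12*u) (w(u) = -(u - 1931)/(6*(u + u)) = -(-1931 + u)/(6*(2*u)) = -(-1931 + u)*1/(2*u)/6 = -(-1931 + u)/(12*u))
w(-1832) + Y(-305, -2022) = (1/12)*(1931 - 1*(-1832))/(-1832) - 2022 = (1/12)*(-1/1832)*(1931 + 1832) - 2022 = (1/12)*(-1/1832)*3763 - 2022 = -3763/21984 - 2022 = -44455411/21984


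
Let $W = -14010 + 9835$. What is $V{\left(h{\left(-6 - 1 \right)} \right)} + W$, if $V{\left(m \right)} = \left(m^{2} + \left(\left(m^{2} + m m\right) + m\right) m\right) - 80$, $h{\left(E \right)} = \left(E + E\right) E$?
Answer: $1897337$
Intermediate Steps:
$W = -4175$
$h{\left(E \right)} = 2 E^{2}$ ($h{\left(E \right)} = 2 E E = 2 E^{2}$)
$V{\left(m \right)} = -80 + m^{2} + m \left(m + 2 m^{2}\right)$ ($V{\left(m \right)} = \left(m^{2} + \left(\left(m^{2} + m^{2}\right) + m\right) m\right) - 80 = \left(m^{2} + \left(2 m^{2} + m\right) m\right) - 80 = \left(m^{2} + \left(m + 2 m^{2}\right) m\right) - 80 = \left(m^{2} + m \left(m + 2 m^{2}\right)\right) - 80 = -80 + m^{2} + m \left(m + 2 m^{2}\right)$)
$V{\left(h{\left(-6 - 1 \right)} \right)} + W = \left(-80 + 2 \left(2 \left(-6 - 1\right)^{2}\right)^{2} + 2 \left(2 \left(-6 - 1\right)^{2}\right)^{3}\right) - 4175 = \left(-80 + 2 \left(2 \left(-7\right)^{2}\right)^{2} + 2 \left(2 \left(-7\right)^{2}\right)^{3}\right) - 4175 = \left(-80 + 2 \left(2 \cdot 49\right)^{2} + 2 \left(2 \cdot 49\right)^{3}\right) - 4175 = \left(-80 + 2 \cdot 98^{2} + 2 \cdot 98^{3}\right) - 4175 = \left(-80 + 2 \cdot 9604 + 2 \cdot 941192\right) - 4175 = \left(-80 + 19208 + 1882384\right) - 4175 = 1901512 - 4175 = 1897337$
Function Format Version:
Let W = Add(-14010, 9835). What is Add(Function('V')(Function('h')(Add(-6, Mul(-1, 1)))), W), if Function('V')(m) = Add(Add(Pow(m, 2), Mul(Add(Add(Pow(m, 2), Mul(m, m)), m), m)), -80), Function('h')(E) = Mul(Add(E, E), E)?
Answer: 1897337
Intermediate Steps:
W = -4175
Function('h')(E) = Mul(2, Pow(E, 2)) (Function('h')(E) = Mul(Mul(2, E), E) = Mul(2, Pow(E, 2)))
Function('V')(m) = Add(-80, Pow(m, 2), Mul(m, Add(m, Mul(2, Pow(m, 2))))) (Function('V')(m) = Add(Add(Pow(m, 2), Mul(Add(Add(Pow(m, 2), Pow(m, 2)), m), m)), -80) = Add(Add(Pow(m, 2), Mul(Add(Mul(2, Pow(m, 2)), m), m)), -80) = Add(Add(Pow(m, 2), Mul(Add(m, Mul(2, Pow(m, 2))), m)), -80) = Add(Add(Pow(m, 2), Mul(m, Add(m, Mul(2, Pow(m, 2))))), -80) = Add(-80, Pow(m, 2), Mul(m, Add(m, Mul(2, Pow(m, 2))))))
Add(Function('V')(Function('h')(Add(-6, Mul(-1, 1)))), W) = Add(Add(-80, Mul(2, Pow(Mul(2, Pow(Add(-6, Mul(-1, 1)), 2)), 2)), Mul(2, Pow(Mul(2, Pow(Add(-6, Mul(-1, 1)), 2)), 3))), -4175) = Add(Add(-80, Mul(2, Pow(Mul(2, Pow(Add(-6, -1), 2)), 2)), Mul(2, Pow(Mul(2, Pow(Add(-6, -1), 2)), 3))), -4175) = Add(Add(-80, Mul(2, Pow(Mul(2, Pow(-7, 2)), 2)), Mul(2, Pow(Mul(2, Pow(-7, 2)), 3))), -4175) = Add(Add(-80, Mul(2, Pow(Mul(2, 49), 2)), Mul(2, Pow(Mul(2, 49), 3))), -4175) = Add(Add(-80, Mul(2, Pow(98, 2)), Mul(2, Pow(98, 3))), -4175) = Add(Add(-80, Mul(2, 9604), Mul(2, 941192)), -4175) = Add(Add(-80, 19208, 1882384), -4175) = Add(1901512, -4175) = 1897337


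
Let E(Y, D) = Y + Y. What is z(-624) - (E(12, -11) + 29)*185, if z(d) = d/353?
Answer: -3461789/353 ≈ -9806.8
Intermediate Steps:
E(Y, D) = 2*Y
z(d) = d/353 (z(d) = d*(1/353) = d/353)
z(-624) - (E(12, -11) + 29)*185 = (1/353)*(-624) - (2*12 + 29)*185 = -624/353 - (24 + 29)*185 = -624/353 - 53*185 = -624/353 - 1*9805 = -624/353 - 9805 = -3461789/353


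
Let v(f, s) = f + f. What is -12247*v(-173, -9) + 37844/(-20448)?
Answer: 21661896283/5112 ≈ 4.2375e+6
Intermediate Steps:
v(f, s) = 2*f
-12247*v(-173, -9) + 37844/(-20448) = -12247*2*(-173) + 37844/(-20448) = -12247/(1/(-346)) + 37844*(-1/20448) = -12247/(-1/346) - 9461/5112 = -12247*(-346) - 9461/5112 = 4237462 - 9461/5112 = 21661896283/5112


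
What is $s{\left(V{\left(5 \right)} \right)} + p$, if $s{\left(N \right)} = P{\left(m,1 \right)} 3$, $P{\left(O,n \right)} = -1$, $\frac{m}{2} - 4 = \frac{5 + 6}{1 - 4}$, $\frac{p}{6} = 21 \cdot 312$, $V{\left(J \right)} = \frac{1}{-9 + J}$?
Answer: $39309$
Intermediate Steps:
$p = 39312$ ($p = 6 \cdot 21 \cdot 312 = 6 \cdot 6552 = 39312$)
$m = \frac{2}{3}$ ($m = 8 + 2 \frac{5 + 6}{1 - 4} = 8 + 2 \frac{11}{-3} = 8 + 2 \cdot 11 \left(- \frac{1}{3}\right) = 8 + 2 \left(- \frac{11}{3}\right) = 8 - \frac{22}{3} = \frac{2}{3} \approx 0.66667$)
$s{\left(N \right)} = -3$ ($s{\left(N \right)} = \left(-1\right) 3 = -3$)
$s{\left(V{\left(5 \right)} \right)} + p = -3 + 39312 = 39309$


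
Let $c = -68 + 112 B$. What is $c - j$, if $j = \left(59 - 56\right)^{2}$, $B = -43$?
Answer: $-4893$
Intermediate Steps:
$j = 9$ ($j = 3^{2} = 9$)
$c = -4884$ ($c = -68 + 112 \left(-43\right) = -68 - 4816 = -4884$)
$c - j = -4884 - 9 = -4893$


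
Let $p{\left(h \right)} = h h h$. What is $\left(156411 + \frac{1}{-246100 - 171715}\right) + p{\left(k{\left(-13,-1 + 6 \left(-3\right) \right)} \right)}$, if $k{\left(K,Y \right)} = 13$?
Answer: $\frac{66268801519}{417815} \approx 1.5861 \cdot 10^{5}$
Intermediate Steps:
$p{\left(h \right)} = h^{3}$ ($p{\left(h \right)} = h h^{2} = h^{3}$)
$\left(156411 + \frac{1}{-246100 - 171715}\right) + p{\left(k{\left(-13,-1 + 6 \left(-3\right) \right)} \right)} = \left(156411 + \frac{1}{-246100 - 171715}\right) + 13^{3} = \left(156411 + \frac{1}{-417815}\right) + 2197 = \left(156411 - \frac{1}{417815}\right) + 2197 = \frac{65350861964}{417815} + 2197 = \frac{66268801519}{417815}$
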